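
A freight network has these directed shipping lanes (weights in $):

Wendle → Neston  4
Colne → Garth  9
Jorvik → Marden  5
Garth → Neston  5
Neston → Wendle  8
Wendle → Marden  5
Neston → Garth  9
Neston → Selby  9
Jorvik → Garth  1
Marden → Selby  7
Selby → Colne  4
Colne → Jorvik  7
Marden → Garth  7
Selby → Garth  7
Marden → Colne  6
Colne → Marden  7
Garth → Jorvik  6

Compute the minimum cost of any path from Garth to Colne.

$17

Settle nodes by increasing distance from Garth:
Garth: 0
Neston: 5  (via Garth)
Jorvik: 6  (via Garth)
Marden: 11  (via Jorvik)
Wendle: 13  (via Neston)
Selby: 14  (via Neston)
Colne: 17  (via Marden)
Shortest route: Garth → Jorvik → Marden → Colne = $17.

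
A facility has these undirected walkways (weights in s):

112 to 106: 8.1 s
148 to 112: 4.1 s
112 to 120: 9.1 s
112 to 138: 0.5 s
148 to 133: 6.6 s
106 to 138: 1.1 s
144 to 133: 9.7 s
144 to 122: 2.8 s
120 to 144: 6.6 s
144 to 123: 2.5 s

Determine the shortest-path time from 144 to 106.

17.3 s

Shortest distances from 144:
144: 0
123: 2.5  (via 144)
122: 2.8  (via 144)
120: 6.6  (via 144)
133: 9.7  (via 144)
112: 15.7  (via 120)
138: 16.2  (via 112)
148: 16.3  (via 133)
106: 17.3  (via 138)
Shortest route: 144–120–112–138–106 = 17.3 s.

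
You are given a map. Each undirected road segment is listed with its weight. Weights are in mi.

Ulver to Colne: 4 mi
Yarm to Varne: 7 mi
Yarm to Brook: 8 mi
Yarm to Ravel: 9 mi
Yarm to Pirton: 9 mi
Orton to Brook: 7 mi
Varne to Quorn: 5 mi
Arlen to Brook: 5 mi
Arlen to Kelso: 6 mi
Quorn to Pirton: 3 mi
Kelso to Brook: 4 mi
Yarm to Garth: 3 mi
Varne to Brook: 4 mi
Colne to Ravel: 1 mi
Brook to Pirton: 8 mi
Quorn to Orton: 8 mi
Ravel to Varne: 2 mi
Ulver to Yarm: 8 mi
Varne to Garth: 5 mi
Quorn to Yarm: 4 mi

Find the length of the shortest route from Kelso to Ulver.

15 mi

Enumerating some paths:
Kelso - Brook - Varne - Ravel - Colne - Ulver: 4+4+2+1+4 = 15
Kelso - Brook - Yarm - Ulver: 4+8+8 = 20
The minimum is 15 mi via Kelso - Brook - Varne - Ravel - Colne - Ulver.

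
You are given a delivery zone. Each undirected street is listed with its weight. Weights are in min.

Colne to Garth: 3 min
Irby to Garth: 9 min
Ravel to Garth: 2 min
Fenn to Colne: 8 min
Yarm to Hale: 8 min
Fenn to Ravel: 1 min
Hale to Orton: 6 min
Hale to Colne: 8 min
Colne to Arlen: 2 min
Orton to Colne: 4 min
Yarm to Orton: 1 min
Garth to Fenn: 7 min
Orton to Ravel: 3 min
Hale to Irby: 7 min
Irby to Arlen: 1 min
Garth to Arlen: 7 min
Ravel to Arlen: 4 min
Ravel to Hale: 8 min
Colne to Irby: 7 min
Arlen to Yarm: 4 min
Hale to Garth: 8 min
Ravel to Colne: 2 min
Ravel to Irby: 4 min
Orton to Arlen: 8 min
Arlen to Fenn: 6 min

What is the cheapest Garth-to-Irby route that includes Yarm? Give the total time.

11 min

Shortest Garth→Yarm: Garth → Ravel → Orton → Yarm = 6
Best Yarm to Irby: Yarm → Arlen → Irby costing 5
Total via Yarm: 6 + 5 = 11 min.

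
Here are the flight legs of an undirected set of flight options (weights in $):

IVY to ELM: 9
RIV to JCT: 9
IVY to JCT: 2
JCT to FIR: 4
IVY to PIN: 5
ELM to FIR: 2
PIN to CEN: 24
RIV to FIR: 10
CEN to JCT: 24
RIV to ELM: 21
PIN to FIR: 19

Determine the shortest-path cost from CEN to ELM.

$30

Running Dijkstra from CEN:
CEN: 0
JCT: 24  (via CEN)
PIN: 24  (via CEN)
IVY: 26  (via JCT)
FIR: 28  (via JCT)
ELM: 30  (via FIR)
Shortest route: CEN–JCT–FIR–ELM = $30.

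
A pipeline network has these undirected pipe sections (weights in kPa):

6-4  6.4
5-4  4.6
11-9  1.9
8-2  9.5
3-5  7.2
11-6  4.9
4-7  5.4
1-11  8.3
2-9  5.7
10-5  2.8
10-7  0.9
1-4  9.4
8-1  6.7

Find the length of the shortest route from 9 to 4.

Compare a few routes:
9 - 11 - 1 - 4: 1.9+8.3+9.4 = 19.6
9 - 11 - 6 - 4: 1.9+4.9+6.4 = 13.2
Cheapest is 9 - 11 - 6 - 4 at 13.2 kPa.

13.2 kPa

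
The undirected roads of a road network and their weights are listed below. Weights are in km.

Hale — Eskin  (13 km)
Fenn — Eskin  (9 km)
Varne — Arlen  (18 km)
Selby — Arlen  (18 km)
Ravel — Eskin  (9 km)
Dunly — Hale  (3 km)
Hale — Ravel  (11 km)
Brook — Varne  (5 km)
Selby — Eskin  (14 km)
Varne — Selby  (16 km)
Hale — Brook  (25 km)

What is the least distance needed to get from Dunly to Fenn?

25 km

Enumerating some paths:
Dunly → Hale → Ravel → Eskin → Fenn: 3+11+9+9 = 32
Dunly → Hale → Eskin → Fenn: 3+13+9 = 25
The minimum is 25 km via Dunly → Hale → Eskin → Fenn.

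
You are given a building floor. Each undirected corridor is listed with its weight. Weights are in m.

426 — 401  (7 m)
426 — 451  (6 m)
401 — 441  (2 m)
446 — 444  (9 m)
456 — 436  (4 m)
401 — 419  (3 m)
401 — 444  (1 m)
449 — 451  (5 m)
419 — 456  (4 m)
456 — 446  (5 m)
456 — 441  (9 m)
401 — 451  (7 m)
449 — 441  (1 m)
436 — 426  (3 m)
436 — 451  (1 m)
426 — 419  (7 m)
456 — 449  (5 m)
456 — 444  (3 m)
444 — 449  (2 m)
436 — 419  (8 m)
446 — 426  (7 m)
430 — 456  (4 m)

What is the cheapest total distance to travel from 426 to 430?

11 m

Enumerating some paths:
426 - 401 - 444 - 456 - 430: 7+1+3+4 = 15
426 - 451 - 436 - 456 - 430: 6+1+4+4 = 15
426 - 436 - 456 - 430: 3+4+4 = 11
Cheapest is 426 - 436 - 456 - 430 at 11 m.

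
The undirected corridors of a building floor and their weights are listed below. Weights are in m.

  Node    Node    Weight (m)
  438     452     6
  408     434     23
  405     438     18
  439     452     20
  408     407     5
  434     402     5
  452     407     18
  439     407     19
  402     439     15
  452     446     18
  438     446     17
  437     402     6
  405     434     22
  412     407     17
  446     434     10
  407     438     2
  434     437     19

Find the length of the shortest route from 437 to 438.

Settle nodes by increasing distance from 437:
437: 0
402: 6  (via 437)
434: 11  (via 402)
446: 21  (via 434)
439: 21  (via 402)
405: 33  (via 434)
408: 34  (via 434)
438: 38  (via 446)
Shortest route: 437 → 402 → 434 → 446 → 438 = 38 m.

38 m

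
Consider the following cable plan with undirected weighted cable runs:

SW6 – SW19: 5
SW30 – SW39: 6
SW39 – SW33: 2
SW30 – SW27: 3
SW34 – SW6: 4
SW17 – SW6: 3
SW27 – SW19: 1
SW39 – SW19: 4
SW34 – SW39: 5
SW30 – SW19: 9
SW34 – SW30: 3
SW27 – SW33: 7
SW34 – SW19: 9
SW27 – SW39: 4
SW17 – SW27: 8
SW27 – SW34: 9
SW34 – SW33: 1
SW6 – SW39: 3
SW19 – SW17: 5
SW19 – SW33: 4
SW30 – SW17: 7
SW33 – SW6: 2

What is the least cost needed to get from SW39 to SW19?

4

Compare a few routes:
SW39–SW19: 4 = 4
SW39–SW27–SW19: 4+1 = 5
SW39–SW33–SW19: 2+4 = 6
The minimum is 4 via SW39–SW19.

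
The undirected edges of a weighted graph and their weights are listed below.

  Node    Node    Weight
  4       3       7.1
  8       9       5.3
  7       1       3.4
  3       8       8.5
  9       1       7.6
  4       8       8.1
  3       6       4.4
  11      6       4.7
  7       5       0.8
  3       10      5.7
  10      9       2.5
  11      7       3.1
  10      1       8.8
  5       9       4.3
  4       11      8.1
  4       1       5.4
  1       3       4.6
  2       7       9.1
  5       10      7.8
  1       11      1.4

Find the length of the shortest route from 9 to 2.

Running Dijkstra from 9:
9: 0
10: 2.5  (via 9)
5: 4.3  (via 9)
7: 5.1  (via 5)
8: 5.3  (via 9)
1: 7.6  (via 9)
3: 8.2  (via 10)
11: 8.2  (via 7)
6: 12.6  (via 3)
4: 13  (via 1)
2: 14.2  (via 7)
Shortest route: 9–5–7–2 = 14.2.

14.2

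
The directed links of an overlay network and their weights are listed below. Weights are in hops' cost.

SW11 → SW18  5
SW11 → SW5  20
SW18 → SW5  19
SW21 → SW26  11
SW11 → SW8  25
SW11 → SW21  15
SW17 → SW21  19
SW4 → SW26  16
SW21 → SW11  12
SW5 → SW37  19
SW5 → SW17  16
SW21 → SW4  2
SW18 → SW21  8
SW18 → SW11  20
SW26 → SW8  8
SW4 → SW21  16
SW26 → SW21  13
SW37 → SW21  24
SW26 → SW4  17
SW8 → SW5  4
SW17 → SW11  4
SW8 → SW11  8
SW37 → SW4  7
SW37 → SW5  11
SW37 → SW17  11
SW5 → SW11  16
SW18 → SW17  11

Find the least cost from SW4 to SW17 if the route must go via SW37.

Shortest SW4→SW37: SW4–SW26–SW8–SW5–SW37 = 47
Shortest SW37→SW17: SW37–SW17 = 11
Total via SW37: 47 + 11 = 58 hops' cost.

58 hops' cost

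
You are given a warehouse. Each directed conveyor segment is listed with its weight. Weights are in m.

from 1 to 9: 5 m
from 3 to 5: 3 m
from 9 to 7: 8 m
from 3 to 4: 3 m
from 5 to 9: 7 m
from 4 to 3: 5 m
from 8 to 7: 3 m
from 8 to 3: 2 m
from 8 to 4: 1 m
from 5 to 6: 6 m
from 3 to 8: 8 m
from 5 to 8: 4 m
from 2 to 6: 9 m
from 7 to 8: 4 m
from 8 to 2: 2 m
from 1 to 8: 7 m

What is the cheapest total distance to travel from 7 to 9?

Enumerating some paths:
7 - 8 - 4 - 3 - 5 - 9: 4+1+5+3+7 = 20
7 - 8 - 3 - 5 - 9: 4+2+3+7 = 16
Cheapest is 7 - 8 - 3 - 5 - 9 at 16 m.

16 m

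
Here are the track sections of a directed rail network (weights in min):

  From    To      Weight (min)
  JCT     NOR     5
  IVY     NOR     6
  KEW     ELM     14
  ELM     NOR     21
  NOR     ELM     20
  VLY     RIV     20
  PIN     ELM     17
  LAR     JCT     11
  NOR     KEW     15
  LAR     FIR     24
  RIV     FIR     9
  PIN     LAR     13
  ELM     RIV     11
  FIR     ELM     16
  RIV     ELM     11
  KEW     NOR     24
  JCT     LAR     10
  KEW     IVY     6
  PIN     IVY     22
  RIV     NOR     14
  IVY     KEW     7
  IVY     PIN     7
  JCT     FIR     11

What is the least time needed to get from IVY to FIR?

Settle nodes by increasing distance from IVY:
IVY: 0
NOR: 6  (via IVY)
PIN: 7  (via IVY)
KEW: 7  (via IVY)
LAR: 20  (via PIN)
ELM: 21  (via KEW)
JCT: 31  (via LAR)
RIV: 32  (via ELM)
FIR: 41  (via RIV)
Shortest route: IVY → KEW → ELM → RIV → FIR = 41 min.

41 min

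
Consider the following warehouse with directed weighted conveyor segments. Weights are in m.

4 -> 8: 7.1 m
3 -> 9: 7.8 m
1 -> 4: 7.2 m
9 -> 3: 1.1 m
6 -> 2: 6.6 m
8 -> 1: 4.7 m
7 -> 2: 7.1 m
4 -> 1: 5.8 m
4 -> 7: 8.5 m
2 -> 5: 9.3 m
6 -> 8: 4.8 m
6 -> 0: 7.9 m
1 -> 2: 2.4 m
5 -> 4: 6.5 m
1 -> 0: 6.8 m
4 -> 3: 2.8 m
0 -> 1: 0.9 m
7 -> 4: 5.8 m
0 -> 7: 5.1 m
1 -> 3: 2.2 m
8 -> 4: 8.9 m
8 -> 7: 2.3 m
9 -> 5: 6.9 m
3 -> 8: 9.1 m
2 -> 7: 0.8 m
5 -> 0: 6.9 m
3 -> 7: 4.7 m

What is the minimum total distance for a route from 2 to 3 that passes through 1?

Shortest 2→1: 2–7–4–1 = 12.4
Best 1 to 3: 1–3 costing 2.2
Total via 1: 12.4 + 2.2 = 14.6 m.

14.6 m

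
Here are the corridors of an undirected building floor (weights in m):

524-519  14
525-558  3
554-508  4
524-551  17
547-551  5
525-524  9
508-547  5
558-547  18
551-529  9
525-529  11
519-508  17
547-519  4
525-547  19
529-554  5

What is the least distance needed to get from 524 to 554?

Settle nodes by increasing distance from 524:
524: 0
525: 9  (via 524)
558: 12  (via 525)
519: 14  (via 524)
551: 17  (via 524)
547: 18  (via 519)
529: 20  (via 525)
508: 23  (via 547)
554: 25  (via 529)
Shortest route: 524–525–529–554 = 25 m.

25 m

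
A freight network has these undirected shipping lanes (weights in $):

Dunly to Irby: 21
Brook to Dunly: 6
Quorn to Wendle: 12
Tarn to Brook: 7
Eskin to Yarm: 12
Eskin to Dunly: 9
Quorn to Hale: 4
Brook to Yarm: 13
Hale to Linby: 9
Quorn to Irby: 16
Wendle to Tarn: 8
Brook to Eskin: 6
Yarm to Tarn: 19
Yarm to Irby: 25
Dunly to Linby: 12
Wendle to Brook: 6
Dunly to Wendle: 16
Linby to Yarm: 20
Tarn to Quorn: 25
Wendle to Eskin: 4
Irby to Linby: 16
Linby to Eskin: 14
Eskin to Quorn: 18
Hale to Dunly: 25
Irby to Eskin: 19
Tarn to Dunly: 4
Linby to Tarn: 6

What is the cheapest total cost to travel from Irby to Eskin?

Compare a few routes:
Irby - Linby - Eskin: 16+14 = 30
Irby - Eskin: 19 = 19
Irby - Dunly - Eskin: 21+9 = 30
Cheapest is Irby - Eskin at $19.

$19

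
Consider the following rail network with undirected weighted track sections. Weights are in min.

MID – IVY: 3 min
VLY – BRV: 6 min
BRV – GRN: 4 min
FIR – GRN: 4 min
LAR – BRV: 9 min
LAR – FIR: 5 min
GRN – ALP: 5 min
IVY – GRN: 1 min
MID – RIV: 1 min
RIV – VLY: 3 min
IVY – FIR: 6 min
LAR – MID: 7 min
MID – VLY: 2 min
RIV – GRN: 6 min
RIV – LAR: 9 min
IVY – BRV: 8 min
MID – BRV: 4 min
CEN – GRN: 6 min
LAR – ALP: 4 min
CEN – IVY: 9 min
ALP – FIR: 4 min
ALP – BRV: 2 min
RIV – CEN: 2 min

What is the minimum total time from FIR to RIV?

9 min

Compare a few routes:
FIR–IVY–MID–RIV: 6+3+1 = 10
FIR–GRN–RIV: 4+6 = 10
FIR–ALP–BRV–MID–RIV: 4+2+4+1 = 11
FIR–GRN–IVY–MID–RIV: 4+1+3+1 = 9
The minimum is 9 min via FIR–GRN–IVY–MID–RIV.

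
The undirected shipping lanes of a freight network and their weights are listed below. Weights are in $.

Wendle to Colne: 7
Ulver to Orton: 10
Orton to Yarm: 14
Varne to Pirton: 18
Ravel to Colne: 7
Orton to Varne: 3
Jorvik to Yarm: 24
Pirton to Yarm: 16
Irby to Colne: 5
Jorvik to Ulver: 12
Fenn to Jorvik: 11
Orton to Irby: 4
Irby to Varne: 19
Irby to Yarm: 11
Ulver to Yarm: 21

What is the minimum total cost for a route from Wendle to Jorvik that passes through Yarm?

Shortest Wendle→Yarm: Wendle → Colne → Irby → Yarm = 23
Shortest Yarm→Jorvik: Yarm → Jorvik = 24
Total via Yarm: 23 + 24 = $47.

$47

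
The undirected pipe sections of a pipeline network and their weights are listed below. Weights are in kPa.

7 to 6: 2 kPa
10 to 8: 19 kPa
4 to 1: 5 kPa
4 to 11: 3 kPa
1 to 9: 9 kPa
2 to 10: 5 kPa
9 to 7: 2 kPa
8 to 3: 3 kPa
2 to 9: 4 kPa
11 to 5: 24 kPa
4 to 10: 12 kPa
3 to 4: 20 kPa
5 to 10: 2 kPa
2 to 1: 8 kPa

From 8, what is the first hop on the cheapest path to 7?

Enumerating some paths:
8 - 10 - 2 - 9 - 7: 19+5+4+2 = 30
8 - 3 - 4 - 1 - 9 - 7: 3+20+5+9+2 = 39
Cheapest is 8 - 10 - 2 - 9 - 7 at 30 kPa.
So from 8 the first move is to 10.

10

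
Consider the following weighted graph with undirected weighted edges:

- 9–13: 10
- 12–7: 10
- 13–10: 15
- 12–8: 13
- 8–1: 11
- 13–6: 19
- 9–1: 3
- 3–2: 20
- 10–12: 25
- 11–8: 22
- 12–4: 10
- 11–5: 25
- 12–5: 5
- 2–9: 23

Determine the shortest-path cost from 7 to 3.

80

Candidate routes:
7–12–8–1–9–2–3: 10+13+11+3+23+20 = 80
7–12–10–13–9–2–3: 10+25+15+10+23+20 = 103
The minimum is 80 via 7–12–8–1–9–2–3.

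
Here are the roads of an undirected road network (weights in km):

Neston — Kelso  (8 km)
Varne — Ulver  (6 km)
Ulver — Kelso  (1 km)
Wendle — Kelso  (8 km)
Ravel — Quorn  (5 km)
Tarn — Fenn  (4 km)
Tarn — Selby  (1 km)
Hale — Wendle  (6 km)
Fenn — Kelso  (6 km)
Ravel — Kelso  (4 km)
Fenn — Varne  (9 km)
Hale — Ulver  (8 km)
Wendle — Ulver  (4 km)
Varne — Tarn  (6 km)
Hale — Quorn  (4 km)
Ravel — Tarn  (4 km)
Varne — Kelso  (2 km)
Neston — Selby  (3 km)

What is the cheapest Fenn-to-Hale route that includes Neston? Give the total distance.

Shortest Fenn→Neston: Fenn–Tarn–Selby–Neston = 8
Best Neston to Hale: Neston–Kelso–Ulver–Hale costing 17
Total via Neston: 8 + 17 = 25 km.

25 km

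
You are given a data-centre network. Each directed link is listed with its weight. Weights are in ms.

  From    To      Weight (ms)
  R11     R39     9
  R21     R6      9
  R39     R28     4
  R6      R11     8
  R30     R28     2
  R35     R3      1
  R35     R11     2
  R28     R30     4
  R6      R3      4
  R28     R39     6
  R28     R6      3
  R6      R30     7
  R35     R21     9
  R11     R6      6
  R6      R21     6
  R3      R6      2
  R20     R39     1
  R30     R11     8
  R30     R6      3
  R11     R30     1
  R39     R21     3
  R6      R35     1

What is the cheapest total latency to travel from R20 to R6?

8 ms

Settle nodes by increasing distance from R20:
R20: 0
R39: 1  (via R20)
R21: 4  (via R39)
R28: 5  (via R39)
R6: 8  (via R28)
Shortest route: R20 → R39 → R28 → R6 = 8 ms.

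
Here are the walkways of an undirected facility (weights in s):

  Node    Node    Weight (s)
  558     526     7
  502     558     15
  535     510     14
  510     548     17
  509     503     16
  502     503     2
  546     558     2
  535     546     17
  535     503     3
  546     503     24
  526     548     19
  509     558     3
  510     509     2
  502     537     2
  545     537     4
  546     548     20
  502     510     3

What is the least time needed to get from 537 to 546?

Shortest distances from 537:
537: 0
502: 2  (via 537)
545: 4  (via 537)
503: 4  (via 502)
510: 5  (via 502)
509: 7  (via 510)
535: 7  (via 503)
558: 10  (via 509)
546: 12  (via 558)
Shortest route: 537–502–510–509–558–546 = 12 s.

12 s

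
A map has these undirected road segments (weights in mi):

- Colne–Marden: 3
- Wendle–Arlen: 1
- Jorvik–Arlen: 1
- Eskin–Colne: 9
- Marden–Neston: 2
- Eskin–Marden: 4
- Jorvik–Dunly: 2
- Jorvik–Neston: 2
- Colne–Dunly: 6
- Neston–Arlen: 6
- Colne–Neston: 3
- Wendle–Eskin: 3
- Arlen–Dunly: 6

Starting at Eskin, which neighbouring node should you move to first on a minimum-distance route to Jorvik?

Wendle

Enumerating some paths:
Eskin → Wendle → Arlen → Jorvik: 3+1+1 = 5
Eskin → Wendle → Arlen → Dunly → Jorvik: 3+1+6+2 = 12
Eskin → Marden → Colne → Neston → Jorvik: 4+3+3+2 = 12
Eskin → Marden → Neston → Jorvik: 4+2+2 = 8
Cheapest is Eskin → Wendle → Arlen → Jorvik at 5 mi.
So from Eskin the first move is to Wendle.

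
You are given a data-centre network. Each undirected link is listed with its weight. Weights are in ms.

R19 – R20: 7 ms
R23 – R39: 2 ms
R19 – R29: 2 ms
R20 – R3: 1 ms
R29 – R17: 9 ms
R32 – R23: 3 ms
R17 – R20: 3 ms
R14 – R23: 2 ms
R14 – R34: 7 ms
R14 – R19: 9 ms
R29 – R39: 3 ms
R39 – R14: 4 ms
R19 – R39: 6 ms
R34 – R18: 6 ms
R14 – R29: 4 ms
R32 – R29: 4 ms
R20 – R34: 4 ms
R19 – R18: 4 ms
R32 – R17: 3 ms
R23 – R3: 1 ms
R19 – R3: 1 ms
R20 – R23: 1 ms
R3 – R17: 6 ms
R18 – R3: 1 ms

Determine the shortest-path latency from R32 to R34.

Enumerating some paths:
R32–R23–R3–R18–R34: 3+1+1+6 = 11
R32–R17–R20–R34: 3+3+4 = 10
R32–R23–R3–R20–R34: 3+1+1+4 = 9
R32–R23–R20–R34: 3+1+4 = 8
Cheapest is R32–R23–R20–R34 at 8 ms.

8 ms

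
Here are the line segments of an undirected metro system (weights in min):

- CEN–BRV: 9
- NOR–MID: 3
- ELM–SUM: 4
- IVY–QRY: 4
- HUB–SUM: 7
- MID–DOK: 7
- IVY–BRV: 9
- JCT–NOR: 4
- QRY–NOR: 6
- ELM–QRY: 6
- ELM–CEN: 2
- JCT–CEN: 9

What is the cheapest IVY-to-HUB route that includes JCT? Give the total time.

36 min

Best IVY to JCT: IVY → QRY → NOR → JCT costing 14
Shortest JCT→HUB: JCT → CEN → ELM → SUM → HUB = 22
Total via JCT: 14 + 22 = 36 min.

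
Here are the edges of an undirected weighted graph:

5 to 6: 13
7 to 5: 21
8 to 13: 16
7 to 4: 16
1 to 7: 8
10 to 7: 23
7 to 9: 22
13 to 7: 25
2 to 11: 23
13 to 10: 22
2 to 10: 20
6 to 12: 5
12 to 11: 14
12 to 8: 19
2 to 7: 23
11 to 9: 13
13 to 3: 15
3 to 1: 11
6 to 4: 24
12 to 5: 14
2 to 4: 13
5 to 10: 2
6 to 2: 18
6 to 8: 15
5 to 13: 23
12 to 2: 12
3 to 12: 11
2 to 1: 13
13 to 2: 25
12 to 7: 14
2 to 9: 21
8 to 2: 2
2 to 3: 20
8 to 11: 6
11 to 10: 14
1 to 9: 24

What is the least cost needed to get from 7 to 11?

Candidate routes:
7 - 12 - 2 - 8 - 11: 14+12+2+6 = 34
7 - 2 - 8 - 11: 23+2+6 = 31
7 - 1 - 2 - 8 - 11: 8+13+2+6 = 29
7 - 12 - 11: 14+14 = 28
The minimum is 28 via 7 - 12 - 11.

28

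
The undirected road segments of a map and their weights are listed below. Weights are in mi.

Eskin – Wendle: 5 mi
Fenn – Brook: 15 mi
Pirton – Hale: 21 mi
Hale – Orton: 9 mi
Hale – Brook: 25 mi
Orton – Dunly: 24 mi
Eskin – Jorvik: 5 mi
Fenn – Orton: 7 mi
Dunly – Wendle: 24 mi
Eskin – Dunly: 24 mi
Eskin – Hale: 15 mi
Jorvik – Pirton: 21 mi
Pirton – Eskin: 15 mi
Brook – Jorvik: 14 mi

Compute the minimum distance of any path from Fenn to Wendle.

36 mi

Compare a few routes:
Fenn → Orton → Hale → Eskin → Wendle: 7+9+15+5 = 36
Fenn → Brook → Jorvik → Eskin → Wendle: 15+14+5+5 = 39
Fenn → Orton → Dunly → Wendle: 7+24+24 = 55
Fenn → Orton → Hale → Pirton → Eskin → Wendle: 7+9+21+15+5 = 57
Cheapest is Fenn → Orton → Hale → Eskin → Wendle at 36 mi.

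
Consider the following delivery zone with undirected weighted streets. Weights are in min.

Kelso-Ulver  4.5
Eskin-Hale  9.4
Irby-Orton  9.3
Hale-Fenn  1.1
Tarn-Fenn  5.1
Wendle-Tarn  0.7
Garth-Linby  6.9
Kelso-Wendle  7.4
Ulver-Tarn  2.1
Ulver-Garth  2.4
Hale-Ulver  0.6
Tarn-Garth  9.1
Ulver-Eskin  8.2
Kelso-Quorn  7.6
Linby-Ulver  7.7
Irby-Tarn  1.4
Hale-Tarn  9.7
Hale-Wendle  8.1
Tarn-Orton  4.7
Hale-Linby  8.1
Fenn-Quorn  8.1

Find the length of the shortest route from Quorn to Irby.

13.3 min

Running Dijkstra from Quorn:
Quorn: 0
Kelso: 7.6  (via Quorn)
Fenn: 8.1  (via Quorn)
Hale: 9.2  (via Fenn)
Ulver: 9.8  (via Hale)
Tarn: 11.9  (via Ulver)
Garth: 12.2  (via Ulver)
Wendle: 12.6  (via Tarn)
Irby: 13.3  (via Tarn)
Shortest route: Quorn–Fenn–Hale–Ulver–Tarn–Irby = 13.3 min.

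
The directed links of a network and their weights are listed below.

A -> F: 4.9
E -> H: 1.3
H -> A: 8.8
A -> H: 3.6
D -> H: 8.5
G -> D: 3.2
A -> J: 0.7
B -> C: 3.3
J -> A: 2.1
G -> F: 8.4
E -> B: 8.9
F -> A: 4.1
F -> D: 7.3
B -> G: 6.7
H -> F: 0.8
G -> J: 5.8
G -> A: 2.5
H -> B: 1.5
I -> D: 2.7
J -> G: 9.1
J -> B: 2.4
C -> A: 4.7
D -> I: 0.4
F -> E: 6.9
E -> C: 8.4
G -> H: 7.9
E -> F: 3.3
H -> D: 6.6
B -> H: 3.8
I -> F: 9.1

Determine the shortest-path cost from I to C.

16

Shortest distances from I:
I: 0
D: 2.7  (via I)
F: 9.1  (via I)
H: 11.2  (via D)
B: 12.7  (via H)
A: 13.2  (via F)
J: 13.9  (via A)
C: 16  (via B)
Shortest route: I–D–H–B–C = 16.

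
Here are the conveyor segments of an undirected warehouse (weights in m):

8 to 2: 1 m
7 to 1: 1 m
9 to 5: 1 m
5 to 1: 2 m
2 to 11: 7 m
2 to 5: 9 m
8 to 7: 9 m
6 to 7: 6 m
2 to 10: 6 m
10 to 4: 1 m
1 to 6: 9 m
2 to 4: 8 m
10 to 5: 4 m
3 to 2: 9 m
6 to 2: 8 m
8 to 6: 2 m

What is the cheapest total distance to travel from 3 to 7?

18 m

Enumerating some paths:
3 - 2 - 5 - 1 - 7: 9+9+2+1 = 21
3 - 2 - 8 - 6 - 7: 9+1+2+6 = 18
3 - 2 - 8 - 6 - 1 - 7: 9+1+2+9+1 = 22
3 - 2 - 8 - 7: 9+1+9 = 19
Cheapest is 3 - 2 - 8 - 6 - 7 at 18 m.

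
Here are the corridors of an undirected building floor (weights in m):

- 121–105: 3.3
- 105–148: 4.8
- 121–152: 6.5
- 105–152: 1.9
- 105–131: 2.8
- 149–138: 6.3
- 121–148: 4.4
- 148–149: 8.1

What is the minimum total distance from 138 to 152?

21.1 m

Compare a few routes:
138 - 149 - 148 - 105 - 152: 6.3+8.1+4.8+1.9 = 21.1
138 - 149 - 148 - 121 - 105 - 152: 6.3+8.1+4.4+3.3+1.9 = 24
The minimum is 21.1 m via 138 - 149 - 148 - 105 - 152.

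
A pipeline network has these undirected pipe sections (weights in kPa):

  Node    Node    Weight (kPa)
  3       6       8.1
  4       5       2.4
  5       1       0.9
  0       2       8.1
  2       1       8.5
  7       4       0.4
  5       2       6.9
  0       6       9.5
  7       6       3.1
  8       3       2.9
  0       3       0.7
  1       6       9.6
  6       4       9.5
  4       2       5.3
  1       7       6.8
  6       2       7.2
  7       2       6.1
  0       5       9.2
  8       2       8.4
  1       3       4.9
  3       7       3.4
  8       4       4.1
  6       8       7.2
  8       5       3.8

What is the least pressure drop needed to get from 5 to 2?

Running Dijkstra from 5:
5: 0
1: 0.9  (via 5)
4: 2.4  (via 5)
7: 2.8  (via 4)
8: 3.8  (via 5)
3: 5.8  (via 1)
6: 5.9  (via 7)
0: 6.5  (via 3)
2: 6.9  (via 5)
Shortest route: 5 → 2 = 6.9 kPa.

6.9 kPa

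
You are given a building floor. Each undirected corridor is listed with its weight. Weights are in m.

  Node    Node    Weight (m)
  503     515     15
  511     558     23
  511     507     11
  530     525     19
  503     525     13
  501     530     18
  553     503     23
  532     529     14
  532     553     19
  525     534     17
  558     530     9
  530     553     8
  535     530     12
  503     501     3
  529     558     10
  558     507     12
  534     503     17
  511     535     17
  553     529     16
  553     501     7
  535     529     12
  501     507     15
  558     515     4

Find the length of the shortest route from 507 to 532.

Compare a few routes:
507 → 501 → 553 → 532: 15+7+19 = 41
507 → 558 → 529 → 532: 12+10+14 = 36
507 → 501 → 553 → 529 → 532: 15+7+16+14 = 52
507 → 558 → 530 → 553 → 532: 12+9+8+19 = 48
The minimum is 36 m via 507 → 558 → 529 → 532.

36 m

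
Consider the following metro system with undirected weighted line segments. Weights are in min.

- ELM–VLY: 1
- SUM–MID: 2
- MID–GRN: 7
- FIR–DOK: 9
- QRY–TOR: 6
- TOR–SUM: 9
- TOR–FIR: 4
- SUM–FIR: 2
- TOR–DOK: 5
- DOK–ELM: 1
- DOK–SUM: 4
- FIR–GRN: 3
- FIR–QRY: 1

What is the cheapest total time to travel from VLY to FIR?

8 min

Settle nodes by increasing distance from VLY:
VLY: 0
ELM: 1  (via VLY)
DOK: 2  (via ELM)
SUM: 6  (via DOK)
TOR: 7  (via DOK)
MID: 8  (via SUM)
FIR: 8  (via SUM)
Shortest route: VLY → ELM → DOK → SUM → FIR = 8 min.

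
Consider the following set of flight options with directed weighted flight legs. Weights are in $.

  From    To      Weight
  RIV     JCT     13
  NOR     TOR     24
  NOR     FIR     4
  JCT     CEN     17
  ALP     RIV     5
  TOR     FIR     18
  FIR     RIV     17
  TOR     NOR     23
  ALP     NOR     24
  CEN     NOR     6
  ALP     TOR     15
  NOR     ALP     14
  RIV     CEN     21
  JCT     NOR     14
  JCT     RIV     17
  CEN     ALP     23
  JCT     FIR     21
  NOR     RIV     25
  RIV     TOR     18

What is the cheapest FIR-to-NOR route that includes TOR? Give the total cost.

Best FIR to TOR: FIR → RIV → TOR costing 35
Best TOR to NOR: TOR → NOR costing 23
Total via TOR: 35 + 23 = $58.

$58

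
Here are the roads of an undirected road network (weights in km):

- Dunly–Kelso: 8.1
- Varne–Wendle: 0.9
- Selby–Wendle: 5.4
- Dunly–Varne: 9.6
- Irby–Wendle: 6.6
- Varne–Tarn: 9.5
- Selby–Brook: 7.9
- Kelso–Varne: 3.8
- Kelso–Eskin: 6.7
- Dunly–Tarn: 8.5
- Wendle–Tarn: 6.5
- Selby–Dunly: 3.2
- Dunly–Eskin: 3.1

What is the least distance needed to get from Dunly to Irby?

Settle nodes by increasing distance from Dunly:
Dunly: 0
Eskin: 3.1  (via Dunly)
Selby: 3.2  (via Dunly)
Kelso: 8.1  (via Dunly)
Tarn: 8.5  (via Dunly)
Wendle: 8.6  (via Selby)
Varne: 9.5  (via Wendle)
Brook: 11.1  (via Selby)
Irby: 15.2  (via Wendle)
Shortest route: Dunly–Selby–Wendle–Irby = 15.2 km.

15.2 km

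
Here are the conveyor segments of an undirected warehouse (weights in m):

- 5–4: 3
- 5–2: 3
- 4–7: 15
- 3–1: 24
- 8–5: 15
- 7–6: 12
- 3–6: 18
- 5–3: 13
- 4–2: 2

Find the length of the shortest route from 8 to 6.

45 m

Enumerating some paths:
8 → 5 → 4 → 7 → 6: 15+3+15+12 = 45
8 → 5 → 3 → 6: 15+13+18 = 46
Cheapest is 8 → 5 → 4 → 7 → 6 at 45 m.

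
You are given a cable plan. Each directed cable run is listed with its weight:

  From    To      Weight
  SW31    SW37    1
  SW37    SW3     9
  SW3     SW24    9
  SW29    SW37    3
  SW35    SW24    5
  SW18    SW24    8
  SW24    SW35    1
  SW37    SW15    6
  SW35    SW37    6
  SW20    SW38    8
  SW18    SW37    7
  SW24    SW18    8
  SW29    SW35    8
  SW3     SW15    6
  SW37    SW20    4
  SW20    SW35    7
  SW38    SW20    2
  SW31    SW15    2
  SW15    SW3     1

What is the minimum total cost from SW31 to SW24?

12

Shortest distances from SW31:
SW31: 0
SW37: 1  (via SW31)
SW15: 2  (via SW31)
SW3: 3  (via SW15)
SW20: 5  (via SW37)
SW35: 12  (via SW20)
SW24: 12  (via SW3)
Shortest route: SW31–SW15–SW3–SW24 = 12.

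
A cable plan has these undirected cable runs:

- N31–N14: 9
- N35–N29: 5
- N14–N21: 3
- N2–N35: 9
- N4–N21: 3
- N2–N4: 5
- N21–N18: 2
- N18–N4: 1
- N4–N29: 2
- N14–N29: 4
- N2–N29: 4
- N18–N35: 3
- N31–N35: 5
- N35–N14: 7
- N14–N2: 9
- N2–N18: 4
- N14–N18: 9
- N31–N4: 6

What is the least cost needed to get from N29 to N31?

8

Compare a few routes:
N29 → N4 → N31: 2+6 = 8
N29 → N35 → N31: 5+5 = 10
N29 → N4 → N18 → N35 → N31: 2+1+3+5 = 11
N29 → N14 → N31: 4+9 = 13
The minimum is 8 via N29 → N4 → N31.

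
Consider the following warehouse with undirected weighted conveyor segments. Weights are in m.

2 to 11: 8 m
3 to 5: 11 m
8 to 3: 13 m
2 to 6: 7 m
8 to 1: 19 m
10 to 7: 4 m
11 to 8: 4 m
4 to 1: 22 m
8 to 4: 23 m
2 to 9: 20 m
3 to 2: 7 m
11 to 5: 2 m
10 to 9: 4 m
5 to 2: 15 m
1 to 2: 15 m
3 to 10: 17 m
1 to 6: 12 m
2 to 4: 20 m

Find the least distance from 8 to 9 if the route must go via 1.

54 m

Best 8 to 1: 8 → 1 costing 19
Shortest 1→9: 1 → 2 → 9 = 35
Total via 1: 19 + 35 = 54 m.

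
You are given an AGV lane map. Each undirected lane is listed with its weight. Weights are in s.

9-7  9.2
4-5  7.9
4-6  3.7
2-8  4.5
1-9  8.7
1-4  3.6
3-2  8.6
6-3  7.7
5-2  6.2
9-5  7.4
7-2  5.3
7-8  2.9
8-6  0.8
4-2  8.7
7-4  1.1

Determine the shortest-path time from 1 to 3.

15 s

Settle nodes by increasing distance from 1:
1: 0
4: 3.6  (via 1)
7: 4.7  (via 4)
6: 7.3  (via 4)
8: 7.6  (via 7)
9: 8.7  (via 1)
2: 10  (via 7)
5: 11.5  (via 4)
3: 15  (via 6)
Shortest route: 1 → 4 → 6 → 3 = 15 s.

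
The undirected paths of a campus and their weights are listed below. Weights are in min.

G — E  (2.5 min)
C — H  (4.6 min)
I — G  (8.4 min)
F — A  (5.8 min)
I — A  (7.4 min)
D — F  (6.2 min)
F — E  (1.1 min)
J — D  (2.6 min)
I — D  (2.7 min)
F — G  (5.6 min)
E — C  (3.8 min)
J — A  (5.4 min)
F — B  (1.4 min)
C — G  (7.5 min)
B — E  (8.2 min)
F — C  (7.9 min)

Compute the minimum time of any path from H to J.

Enumerating some paths:
H - C - E - F - D - J: 4.6+3.8+1.1+6.2+2.6 = 18.3
H - C - E - F - A - J: 4.6+3.8+1.1+5.8+5.4 = 20.7
Cheapest is H - C - E - F - D - J at 18.3 min.

18.3 min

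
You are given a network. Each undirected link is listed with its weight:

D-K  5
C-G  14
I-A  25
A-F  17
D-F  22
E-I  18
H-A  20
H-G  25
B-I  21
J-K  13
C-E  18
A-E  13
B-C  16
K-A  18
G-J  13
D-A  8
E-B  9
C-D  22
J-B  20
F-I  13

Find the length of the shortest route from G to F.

Settle nodes by increasing distance from G:
G: 0
J: 13  (via G)
C: 14  (via G)
H: 25  (via G)
K: 26  (via J)
B: 30  (via C)
D: 31  (via K)
E: 32  (via C)
A: 39  (via D)
I: 50  (via E)
F: 53  (via D)
Shortest route: G → J → K → D → F = 53.

53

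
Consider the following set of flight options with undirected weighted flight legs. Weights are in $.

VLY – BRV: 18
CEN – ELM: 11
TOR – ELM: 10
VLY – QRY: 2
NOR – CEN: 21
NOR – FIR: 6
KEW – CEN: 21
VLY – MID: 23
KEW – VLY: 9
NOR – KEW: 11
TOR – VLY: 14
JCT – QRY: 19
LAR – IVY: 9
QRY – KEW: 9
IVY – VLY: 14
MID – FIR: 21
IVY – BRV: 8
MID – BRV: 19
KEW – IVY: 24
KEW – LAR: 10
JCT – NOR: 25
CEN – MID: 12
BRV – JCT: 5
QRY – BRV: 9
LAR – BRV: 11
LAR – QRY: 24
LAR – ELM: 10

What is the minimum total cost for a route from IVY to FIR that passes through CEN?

Shortest IVY→CEN: IVY–LAR–ELM–CEN = 30
Shortest CEN→FIR: CEN–NOR–FIR = 27
Total via CEN: 30 + 27 = $57.

$57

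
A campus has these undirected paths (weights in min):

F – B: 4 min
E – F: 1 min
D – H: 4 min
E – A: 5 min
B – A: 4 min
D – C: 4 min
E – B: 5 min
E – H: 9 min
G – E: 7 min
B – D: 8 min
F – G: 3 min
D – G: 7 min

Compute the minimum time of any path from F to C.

Running Dijkstra from F:
F: 0
E: 1  (via F)
G: 3  (via F)
B: 4  (via F)
A: 6  (via E)
D: 10  (via G)
H: 10  (via E)
C: 14  (via D)
Shortest route: F–G–D–C = 14 min.

14 min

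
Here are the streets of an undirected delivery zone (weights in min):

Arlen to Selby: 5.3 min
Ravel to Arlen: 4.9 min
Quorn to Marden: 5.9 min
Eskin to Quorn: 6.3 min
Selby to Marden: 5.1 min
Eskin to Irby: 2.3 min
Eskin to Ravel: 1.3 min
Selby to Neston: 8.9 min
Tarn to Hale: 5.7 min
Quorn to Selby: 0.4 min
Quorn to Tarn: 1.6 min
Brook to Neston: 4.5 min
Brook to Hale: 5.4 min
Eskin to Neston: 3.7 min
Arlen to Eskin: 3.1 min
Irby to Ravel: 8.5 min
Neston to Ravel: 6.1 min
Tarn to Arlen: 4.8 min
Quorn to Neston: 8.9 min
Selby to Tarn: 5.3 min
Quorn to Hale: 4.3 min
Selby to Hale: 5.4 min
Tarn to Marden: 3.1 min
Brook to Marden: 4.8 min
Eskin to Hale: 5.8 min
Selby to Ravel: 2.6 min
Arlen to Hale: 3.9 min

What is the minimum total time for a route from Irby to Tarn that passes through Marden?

14.4 min

Shortest Irby→Marden: Irby–Eskin–Ravel–Selby–Marden = 11.3
Best Marden to Tarn: Marden–Tarn costing 3.1
Total via Marden: 11.3 + 3.1 = 14.4 min.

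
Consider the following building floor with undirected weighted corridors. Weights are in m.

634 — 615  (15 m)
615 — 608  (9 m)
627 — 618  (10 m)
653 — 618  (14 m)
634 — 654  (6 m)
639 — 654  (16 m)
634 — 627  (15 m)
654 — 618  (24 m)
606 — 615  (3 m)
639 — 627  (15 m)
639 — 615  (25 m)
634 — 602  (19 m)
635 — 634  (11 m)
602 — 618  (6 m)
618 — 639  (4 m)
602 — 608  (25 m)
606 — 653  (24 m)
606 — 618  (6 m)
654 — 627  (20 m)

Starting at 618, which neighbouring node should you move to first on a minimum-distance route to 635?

606

Compare a few routes:
618 → 606 → 615 → 634 → 635: 6+3+15+11 = 35
618 → 627 → 634 → 635: 10+15+11 = 36
618 → 602 → 634 → 635: 6+19+11 = 36
The minimum is 35 m via 618 → 606 → 615 → 634 → 635.
So from 618 the first move is to 606.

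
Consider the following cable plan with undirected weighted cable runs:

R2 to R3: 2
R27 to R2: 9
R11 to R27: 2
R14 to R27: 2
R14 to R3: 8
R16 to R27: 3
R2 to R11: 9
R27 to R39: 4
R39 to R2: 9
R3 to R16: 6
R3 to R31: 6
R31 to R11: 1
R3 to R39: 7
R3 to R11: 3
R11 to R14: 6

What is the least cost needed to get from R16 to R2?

Candidate routes:
R16–R27–R11–R3–R2: 3+2+3+2 = 10
R16–R3–R2: 6+2 = 8
The minimum is 8 via R16–R3–R2.

8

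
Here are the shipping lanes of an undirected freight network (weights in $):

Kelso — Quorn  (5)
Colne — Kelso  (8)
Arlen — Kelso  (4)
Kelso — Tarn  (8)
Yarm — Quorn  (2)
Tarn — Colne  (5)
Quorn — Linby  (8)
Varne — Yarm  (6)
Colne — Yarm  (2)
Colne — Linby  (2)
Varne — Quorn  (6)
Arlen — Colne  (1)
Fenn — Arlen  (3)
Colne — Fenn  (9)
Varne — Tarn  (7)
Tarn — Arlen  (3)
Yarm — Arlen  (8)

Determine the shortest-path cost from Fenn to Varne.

Shortest distances from Fenn:
Fenn: 0
Arlen: 3  (via Fenn)
Colne: 4  (via Arlen)
Yarm: 6  (via Colne)
Tarn: 6  (via Arlen)
Linby: 6  (via Colne)
Kelso: 7  (via Arlen)
Quorn: 8  (via Yarm)
Varne: 12  (via Yarm)
Shortest route: Fenn → Arlen → Colne → Yarm → Varne = $12.

$12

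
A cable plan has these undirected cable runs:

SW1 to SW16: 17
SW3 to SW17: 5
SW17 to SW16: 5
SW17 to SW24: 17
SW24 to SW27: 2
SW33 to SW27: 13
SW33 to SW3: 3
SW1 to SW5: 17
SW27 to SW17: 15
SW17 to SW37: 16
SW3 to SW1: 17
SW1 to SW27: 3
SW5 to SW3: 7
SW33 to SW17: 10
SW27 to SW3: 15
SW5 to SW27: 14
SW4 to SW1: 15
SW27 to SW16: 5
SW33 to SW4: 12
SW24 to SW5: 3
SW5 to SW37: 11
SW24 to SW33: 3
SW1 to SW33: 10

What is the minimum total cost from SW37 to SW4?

29

Running Dijkstra from SW37:
SW37: 0
SW5: 11  (via SW37)
SW24: 14  (via SW5)
SW27: 16  (via SW24)
SW17: 16  (via SW37)
SW33: 17  (via SW24)
SW3: 18  (via SW5)
SW1: 19  (via SW27)
SW16: 21  (via SW27)
SW4: 29  (via SW33)
Shortest route: SW37 → SW5 → SW24 → SW33 → SW4 = 29.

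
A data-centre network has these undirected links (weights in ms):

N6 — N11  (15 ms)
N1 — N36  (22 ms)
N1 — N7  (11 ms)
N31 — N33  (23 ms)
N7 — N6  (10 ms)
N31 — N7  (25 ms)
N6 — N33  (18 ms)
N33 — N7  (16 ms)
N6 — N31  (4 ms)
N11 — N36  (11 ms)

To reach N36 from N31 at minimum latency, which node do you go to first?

Candidate routes:
N31 → N6 → N7 → N1 → N36: 4+10+11+22 = 47
N31 → N7 → N6 → N11 → N36: 25+10+15+11 = 61
N31 → N6 → N11 → N36: 4+15+11 = 30
N31 → N7 → N1 → N36: 25+11+22 = 58
Cheapest is N31 → N6 → N11 → N36 at 30 ms.
So from N31 the first move is to N6.

N6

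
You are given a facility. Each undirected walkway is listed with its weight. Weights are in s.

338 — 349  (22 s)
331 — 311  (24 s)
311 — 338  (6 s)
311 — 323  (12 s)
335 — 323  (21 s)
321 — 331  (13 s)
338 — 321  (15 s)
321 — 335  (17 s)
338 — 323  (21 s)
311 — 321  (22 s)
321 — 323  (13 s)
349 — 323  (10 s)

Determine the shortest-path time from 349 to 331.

36 s

Compare a few routes:
349–323–321–331: 10+13+13 = 36
349–323–311–331: 10+12+24 = 46
The minimum is 36 s via 349–323–321–331.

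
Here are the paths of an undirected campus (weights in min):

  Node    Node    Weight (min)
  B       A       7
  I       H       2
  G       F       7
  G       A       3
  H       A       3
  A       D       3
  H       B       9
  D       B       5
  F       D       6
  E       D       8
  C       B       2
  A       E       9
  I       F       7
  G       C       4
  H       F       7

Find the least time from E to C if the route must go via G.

Shortest E→G: E → A → G = 12
Shortest G→C: G → C = 4
Total via G: 12 + 4 = 16 min.

16 min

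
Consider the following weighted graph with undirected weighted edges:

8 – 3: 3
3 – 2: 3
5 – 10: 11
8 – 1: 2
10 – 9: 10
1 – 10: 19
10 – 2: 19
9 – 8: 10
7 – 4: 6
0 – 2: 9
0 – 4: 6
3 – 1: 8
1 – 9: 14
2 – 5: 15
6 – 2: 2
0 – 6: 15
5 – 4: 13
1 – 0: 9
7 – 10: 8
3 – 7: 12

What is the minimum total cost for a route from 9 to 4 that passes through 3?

Best 9 to 3: 9–8–3 costing 13
Shortest 3→4: 3–2–0–4 = 18
Total via 3: 13 + 18 = 31.

31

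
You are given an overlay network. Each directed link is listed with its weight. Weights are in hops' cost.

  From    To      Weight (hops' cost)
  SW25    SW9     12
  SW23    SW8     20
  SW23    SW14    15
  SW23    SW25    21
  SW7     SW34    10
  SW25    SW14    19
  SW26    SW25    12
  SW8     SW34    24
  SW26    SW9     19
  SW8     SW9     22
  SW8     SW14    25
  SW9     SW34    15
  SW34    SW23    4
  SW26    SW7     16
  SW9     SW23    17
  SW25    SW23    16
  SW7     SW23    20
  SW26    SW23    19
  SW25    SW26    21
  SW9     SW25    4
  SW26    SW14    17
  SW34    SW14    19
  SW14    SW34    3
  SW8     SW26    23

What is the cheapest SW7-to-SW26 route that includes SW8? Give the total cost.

57 hops' cost

Shortest SW7→SW8: SW7–SW34–SW23–SW8 = 34
Shortest SW8→SW26: SW8–SW26 = 23
Total via SW8: 34 + 23 = 57 hops' cost.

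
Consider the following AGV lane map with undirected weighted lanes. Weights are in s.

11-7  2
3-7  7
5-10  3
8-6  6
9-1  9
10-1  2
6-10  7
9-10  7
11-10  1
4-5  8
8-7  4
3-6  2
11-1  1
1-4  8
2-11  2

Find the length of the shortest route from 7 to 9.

Candidate routes:
7–11–1–9: 2+1+9 = 12
7–11–10–9: 2+1+7 = 10
The minimum is 10 s via 7–11–10–9.

10 s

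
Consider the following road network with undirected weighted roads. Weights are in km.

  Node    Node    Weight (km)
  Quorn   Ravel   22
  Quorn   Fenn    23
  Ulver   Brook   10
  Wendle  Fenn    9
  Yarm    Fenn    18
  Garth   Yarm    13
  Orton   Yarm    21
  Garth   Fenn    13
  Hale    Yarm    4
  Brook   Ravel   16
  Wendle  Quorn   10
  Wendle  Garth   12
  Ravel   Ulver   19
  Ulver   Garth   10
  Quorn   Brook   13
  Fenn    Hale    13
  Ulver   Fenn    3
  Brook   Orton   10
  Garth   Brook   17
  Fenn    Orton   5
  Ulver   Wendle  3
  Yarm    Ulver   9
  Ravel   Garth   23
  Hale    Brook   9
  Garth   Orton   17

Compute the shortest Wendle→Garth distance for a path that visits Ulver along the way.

13 km

Shortest Wendle→Ulver: Wendle → Ulver = 3
Shortest Ulver→Garth: Ulver → Garth = 10
Total via Ulver: 3 + 10 = 13 km.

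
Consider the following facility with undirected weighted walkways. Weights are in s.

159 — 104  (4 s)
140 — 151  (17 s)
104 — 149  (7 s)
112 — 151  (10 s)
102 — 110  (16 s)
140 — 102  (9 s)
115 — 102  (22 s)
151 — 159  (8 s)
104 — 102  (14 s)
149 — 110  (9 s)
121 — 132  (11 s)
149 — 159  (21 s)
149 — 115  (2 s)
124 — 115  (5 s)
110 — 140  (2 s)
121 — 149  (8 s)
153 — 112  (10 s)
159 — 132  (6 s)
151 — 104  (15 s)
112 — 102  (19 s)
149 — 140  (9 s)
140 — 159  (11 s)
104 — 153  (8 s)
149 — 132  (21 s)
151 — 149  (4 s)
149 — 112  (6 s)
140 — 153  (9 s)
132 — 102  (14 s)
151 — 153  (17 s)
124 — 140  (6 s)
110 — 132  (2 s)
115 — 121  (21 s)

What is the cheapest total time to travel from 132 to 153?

13 s

Shortest distances from 132:
132: 0
110: 2  (via 132)
140: 4  (via 110)
159: 6  (via 132)
104: 10  (via 159)
124: 10  (via 140)
121: 11  (via 132)
149: 11  (via 110)
153: 13  (via 140)
Shortest route: 132–110–140–153 = 13 s.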